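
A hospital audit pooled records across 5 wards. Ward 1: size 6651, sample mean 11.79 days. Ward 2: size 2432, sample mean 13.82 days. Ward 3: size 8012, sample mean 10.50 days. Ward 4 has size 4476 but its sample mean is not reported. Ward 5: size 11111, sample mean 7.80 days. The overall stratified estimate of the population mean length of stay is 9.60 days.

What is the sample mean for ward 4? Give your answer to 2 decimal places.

N = 6651 + 2432 + 8012 + 4476 + 11111 = 32682.
Overall total = μ·N = 9.60·32682 = 313747.2.
Subtract the known strata: 6651·11.79 + 2432·13.82 + 8012·10.50 + 11111·7.80 = 282817.33.
Remaining total for ward 4: 313747.2 − 282817.33 = 30929.87.
Divide by its size: 30929.87 / 4476 = 6.9102... → 6.91.

6.91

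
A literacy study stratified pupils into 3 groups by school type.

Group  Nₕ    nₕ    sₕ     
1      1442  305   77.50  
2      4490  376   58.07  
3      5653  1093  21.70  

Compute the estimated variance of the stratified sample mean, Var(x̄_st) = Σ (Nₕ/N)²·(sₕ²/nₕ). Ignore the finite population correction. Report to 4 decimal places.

1.7548

N = 11585; Wₕ = Nₕ/N.
group 1: (1442/11585)²·77.50²/305 = 0.3050999
group 2: (4490/11585)²·58.07²/376 = 1.3471514
group 3: (5653/11585)²·21.70²/1093 = 0.1025806
Sum = 1.7548319 → 1.7548.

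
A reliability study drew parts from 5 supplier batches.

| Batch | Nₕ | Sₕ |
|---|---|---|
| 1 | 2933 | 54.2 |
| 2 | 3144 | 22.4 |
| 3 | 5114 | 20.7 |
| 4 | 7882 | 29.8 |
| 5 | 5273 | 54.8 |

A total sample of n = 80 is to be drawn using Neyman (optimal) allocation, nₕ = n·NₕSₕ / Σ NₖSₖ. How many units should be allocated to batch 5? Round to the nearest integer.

Σ NₕSₕ = 2933·54.2 + 3144·22.4 + 5114·20.7 + 7882·29.8 + 5273·54.8 = 859098.
Share for 5: 288960.4/859098 = 0.33635.
n_5 = 80 × 0.33635 = 26.908... → 27.

27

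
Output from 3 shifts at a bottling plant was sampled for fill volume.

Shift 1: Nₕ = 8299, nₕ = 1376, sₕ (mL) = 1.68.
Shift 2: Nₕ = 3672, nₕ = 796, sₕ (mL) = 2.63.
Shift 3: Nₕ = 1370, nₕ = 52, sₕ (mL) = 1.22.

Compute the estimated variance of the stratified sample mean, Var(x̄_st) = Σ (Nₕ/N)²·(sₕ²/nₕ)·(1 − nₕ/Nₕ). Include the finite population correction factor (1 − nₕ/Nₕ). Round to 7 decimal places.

N = 13341; Wₕ = Nₕ/N.
shift 1: (8299/13341)²·1.68²/1376·(1 − 1376/8299) = 0.0006621303
shift 2: (3672/13341)²·2.63²/796·(1 − 796/3672) = 0.0005156004
shift 3: (1370/13341)²·1.22²/52·(1 − 52/1370) = 0.0002903859
Sum = 0.0014681166 → 0.0014681.

0.0014681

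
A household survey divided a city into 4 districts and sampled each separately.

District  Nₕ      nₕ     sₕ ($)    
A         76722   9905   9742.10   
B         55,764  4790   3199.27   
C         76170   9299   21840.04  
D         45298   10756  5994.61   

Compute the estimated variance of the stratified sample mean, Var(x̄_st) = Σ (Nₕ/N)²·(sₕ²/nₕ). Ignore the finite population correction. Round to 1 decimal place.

N = 253954; Wₕ = Nₕ/N.
district A: (76722/253954)²·9742.10²/9905 = 874.5415
district B: (55764/253954)²·3199.27²/4790 = 103.0301
district C: (76170/253954)²·21840.04²/9299 = 4614.5399
district D: (45298/253954)²·5994.61²/10756 = 106.2965
Sum = 5698.4080 → 5698.4.

5698.4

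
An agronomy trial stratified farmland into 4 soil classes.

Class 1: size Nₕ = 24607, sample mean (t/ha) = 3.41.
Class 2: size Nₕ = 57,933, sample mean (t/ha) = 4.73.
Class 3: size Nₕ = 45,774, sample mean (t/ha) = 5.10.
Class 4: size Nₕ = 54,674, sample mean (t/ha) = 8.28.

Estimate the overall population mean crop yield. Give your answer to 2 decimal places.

5.71

x̄_st = (Σ Nₕx̄ₕ) / (Σ Nₕ) = (24607·3.41 + 57933·4.73 + 45774·5.10 + 54674·8.28) / 182988
= 1044081.08 / 182988 = 5.7057... → 5.71.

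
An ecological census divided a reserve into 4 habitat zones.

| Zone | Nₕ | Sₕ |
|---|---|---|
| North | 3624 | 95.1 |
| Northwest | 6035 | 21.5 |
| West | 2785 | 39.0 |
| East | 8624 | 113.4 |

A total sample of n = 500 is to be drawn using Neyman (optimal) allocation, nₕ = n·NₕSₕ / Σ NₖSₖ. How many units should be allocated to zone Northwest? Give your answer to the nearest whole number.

Σ NₕSₕ = 3624·95.1 + 6035·21.5 + 2785·39.0 + 8624·113.4 = 1560971.5.
Share for Northwest: 129752.5/1560971.5 = 0.08312.
n_Northwest = 500 × 0.08312 = 41.561... → 42.

42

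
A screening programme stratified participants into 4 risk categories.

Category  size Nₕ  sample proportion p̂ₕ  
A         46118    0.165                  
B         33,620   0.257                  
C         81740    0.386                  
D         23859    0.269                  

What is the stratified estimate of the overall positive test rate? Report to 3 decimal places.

0.293

N = 46118 + 33620 + 81740 + 23859 = 185337.
Overall proportion = Σ (Nₕ/N)·p̂ₕ.
Σ Nₕp̂ₕ = 7609.47 + 8640.34 + 31551.64 + 6418.071 = 54219.521.
54219.521 / 185337 = 0.29255... → 0.293.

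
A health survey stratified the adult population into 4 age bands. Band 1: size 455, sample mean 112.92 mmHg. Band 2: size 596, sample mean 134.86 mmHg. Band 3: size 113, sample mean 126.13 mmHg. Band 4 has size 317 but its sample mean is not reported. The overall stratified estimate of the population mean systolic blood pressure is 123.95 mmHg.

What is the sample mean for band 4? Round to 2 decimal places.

Σ Nₕx̄ₕ = N·μ, so 317·x̄_4 = 1481·123.95 − (455·112.92 + 596·134.86 + 113·126.13).
= 183569.95 − 146007.85 = 37562.1.
x̄_4 = 37562.1 / 317 = 118.4924... → 118.49.

118.49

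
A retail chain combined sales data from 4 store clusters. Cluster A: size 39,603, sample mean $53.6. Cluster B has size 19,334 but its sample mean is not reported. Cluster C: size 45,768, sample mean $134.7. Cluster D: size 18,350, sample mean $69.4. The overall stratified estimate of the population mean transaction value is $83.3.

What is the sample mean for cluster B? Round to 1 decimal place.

Σ Nₕx̄ₕ = N·μ, so 19334·x̄_B = 123055·83.3 − (39603·53.6 + 45768·134.7 + 18350·69.4).
= 10250481.5 − 9561160.4 = 689321.1.
x̄_B = 689321.1 / 19334 = 35.653... → 35.7.

35.7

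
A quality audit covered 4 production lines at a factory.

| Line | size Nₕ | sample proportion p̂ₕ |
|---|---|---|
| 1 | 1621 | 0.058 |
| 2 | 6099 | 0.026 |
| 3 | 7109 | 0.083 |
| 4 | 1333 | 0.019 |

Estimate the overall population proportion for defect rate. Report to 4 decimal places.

N = 1621 + 6099 + 7109 + 1333 = 16162.
Overall proportion = Σ (Nₕ/N)·p̂ₕ.
Σ Nₕp̂ₕ = 94.018 + 158.574 + 590.047 + 25.327 = 867.966.
867.966 / 16162 = 0.053704... → 0.0537.

0.0537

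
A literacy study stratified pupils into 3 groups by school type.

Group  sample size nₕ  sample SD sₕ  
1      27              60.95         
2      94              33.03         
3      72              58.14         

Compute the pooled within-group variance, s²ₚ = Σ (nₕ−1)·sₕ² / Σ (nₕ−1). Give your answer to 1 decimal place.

2305.5

1: (27−1)·60.95² = 26·3714.9025 = 96587.465
2: (94−1)·33.03² = 93·1090.9809 = 101461.2237
3: (72−1)·58.14² = 71·3380.2596 = 239998.4316
Numerator = 438047.1203; denominator = Σ(nₕ−1) = 190.
s²ₚ = 438047.1203/190 = 2305.511... → 2305.5.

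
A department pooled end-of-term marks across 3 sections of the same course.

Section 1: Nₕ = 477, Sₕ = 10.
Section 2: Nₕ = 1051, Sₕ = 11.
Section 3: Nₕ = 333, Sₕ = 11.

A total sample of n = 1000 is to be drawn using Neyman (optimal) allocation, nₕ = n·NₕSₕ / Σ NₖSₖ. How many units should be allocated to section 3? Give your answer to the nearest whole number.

183

1: NₕSₕ = 477·10 = 4770
2: NₕSₕ = 1051·11 = 11561
3: NₕSₕ = 333·11 = 3663
Σ NₕSₕ = 19994.
n_3 = 1000·3663/19994 = 183.205... → 183.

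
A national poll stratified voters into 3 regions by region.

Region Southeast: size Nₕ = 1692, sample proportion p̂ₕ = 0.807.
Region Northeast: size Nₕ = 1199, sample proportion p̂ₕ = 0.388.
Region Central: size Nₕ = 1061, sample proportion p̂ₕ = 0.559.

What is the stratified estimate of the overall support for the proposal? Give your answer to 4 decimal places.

N = 1692 + 1199 + 1061 = 3952.
Overall proportion = Σ (Nₕ/N)·p̂ₕ.
Σ Nₕp̂ₕ = 1365.444 + 465.212 + 593.099 = 2423.755.
2423.755 / 3952 = 0.613298... → 0.6133.

0.6133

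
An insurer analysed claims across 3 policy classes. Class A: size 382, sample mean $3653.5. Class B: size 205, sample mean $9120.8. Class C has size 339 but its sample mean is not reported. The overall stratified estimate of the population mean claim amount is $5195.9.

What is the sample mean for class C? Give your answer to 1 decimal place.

N = 382 + 205 + 339 = 926.
Overall total = μ·N = 5195.9·926 = 4811403.4.
Subtract the known strata: 382·3653.5 + 205·9120.8 = 3265401.
Remaining total for class C: 4811403.4 − 3265401 = 1546002.4.
Divide by its size: 1546002.4 / 339 = 4560.479... → 4560.5.

4560.5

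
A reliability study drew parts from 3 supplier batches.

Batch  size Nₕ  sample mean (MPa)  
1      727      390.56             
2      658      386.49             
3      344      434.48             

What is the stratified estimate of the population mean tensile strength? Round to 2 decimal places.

397.75

x̄_st = (Σ Nₕx̄ₕ) / (Σ Nₕ) = (727·390.56 + 658·386.49 + 344·434.48) / 1729
= 687708.66 / 1729 = 397.7494... → 397.75.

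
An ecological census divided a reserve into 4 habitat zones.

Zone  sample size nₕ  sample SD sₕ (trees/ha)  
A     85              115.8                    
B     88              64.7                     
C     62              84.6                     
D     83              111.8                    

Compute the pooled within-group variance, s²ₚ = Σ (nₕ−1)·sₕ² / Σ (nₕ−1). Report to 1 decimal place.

A: (85−1)·115.8² = 84·13409.64 = 1126409.76
B: (88−1)·64.7² = 87·4186.09 = 364189.83
C: (62−1)·84.6² = 61·7157.16 = 436586.76
D: (83−1)·111.8² = 82·12499.24 = 1024937.68
Numerator = 2952124.03; denominator = Σ(nₕ−1) = 314.
s²ₚ = 2952124.03/314 = 9401.669... → 9401.7.

9401.7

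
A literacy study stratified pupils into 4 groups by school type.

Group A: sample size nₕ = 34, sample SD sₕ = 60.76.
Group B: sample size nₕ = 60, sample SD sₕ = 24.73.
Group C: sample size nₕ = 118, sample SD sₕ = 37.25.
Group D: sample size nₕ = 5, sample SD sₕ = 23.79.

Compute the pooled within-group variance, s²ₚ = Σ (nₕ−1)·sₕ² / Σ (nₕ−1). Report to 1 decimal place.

A: (34−1)·60.76² = 33·3691.7776 = 121828.6608
B: (60−1)·24.73² = 59·611.5729 = 36082.8011
C: (118−1)·37.25² = 117·1387.5625 = 162344.8125
D: (5−1)·23.79² = 4·565.9641 = 2263.8564
Numerator = 322520.1308; denominator = Σ(nₕ−1) = 213.
s²ₚ = 322520.1308/213 = 1514.179... → 1514.2.

1514.2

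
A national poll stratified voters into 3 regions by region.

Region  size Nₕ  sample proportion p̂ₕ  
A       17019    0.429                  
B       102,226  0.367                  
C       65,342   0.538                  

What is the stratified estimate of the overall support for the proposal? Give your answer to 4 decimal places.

N = 17019 + 102226 + 65342 = 184587.
Overall proportion = Σ (Nₕ/N)·p̂ₕ.
Σ Nₕp̂ₕ = 7301.151 + 37516.942 + 35153.996 = 79972.089.
79972.089 / 184587 = 0.433249... → 0.4332.

0.4332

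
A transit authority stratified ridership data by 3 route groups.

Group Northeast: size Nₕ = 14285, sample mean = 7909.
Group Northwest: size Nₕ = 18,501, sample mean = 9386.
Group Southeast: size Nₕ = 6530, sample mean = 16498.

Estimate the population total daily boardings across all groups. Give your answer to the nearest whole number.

394362391

Northeast: 14285·7909 = 112980065
Northwest: 18501·9386 = 173650386
Southeast: 6530·16498 = 107731940
τ̂ = Σ Nₕx̄ₕ = 394362391.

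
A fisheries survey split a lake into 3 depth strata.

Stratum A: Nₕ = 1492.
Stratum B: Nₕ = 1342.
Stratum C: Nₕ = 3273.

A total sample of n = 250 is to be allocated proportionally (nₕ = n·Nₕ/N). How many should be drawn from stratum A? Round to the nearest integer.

61

N = 1492 + 1342 + 3273 = 6107.
n_A = 250·1492/6107 = 61.077... → 61.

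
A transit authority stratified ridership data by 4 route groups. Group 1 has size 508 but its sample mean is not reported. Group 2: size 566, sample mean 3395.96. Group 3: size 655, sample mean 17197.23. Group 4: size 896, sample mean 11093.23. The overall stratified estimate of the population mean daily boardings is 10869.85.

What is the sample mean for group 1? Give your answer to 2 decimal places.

10644.73

N = 508 + 566 + 655 + 896 = 2625.
Overall total = μ·N = 10869.85·2625 = 28533356.25.
Subtract the known strata: 566·3395.96 + 655·17197.23 + 896·11093.23 = 23125833.09.
Remaining total for group 1: 28533356.25 − 23125833.09 = 5407523.16.
Divide by its size: 5407523.16 / 508 = 10644.7306... → 10644.73.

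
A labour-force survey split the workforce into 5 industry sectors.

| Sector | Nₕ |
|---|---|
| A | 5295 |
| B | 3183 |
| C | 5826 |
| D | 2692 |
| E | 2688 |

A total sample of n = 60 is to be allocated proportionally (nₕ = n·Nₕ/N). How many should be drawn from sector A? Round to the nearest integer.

N = 5295 + 3183 + 5826 + 2692 + 2688 = 19684.
n_A = 60·5295/19684 = 16.140... → 16.

16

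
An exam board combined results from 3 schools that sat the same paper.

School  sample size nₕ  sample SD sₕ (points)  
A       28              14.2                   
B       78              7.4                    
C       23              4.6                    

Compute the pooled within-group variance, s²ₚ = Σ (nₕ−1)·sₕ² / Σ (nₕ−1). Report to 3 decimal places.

80.368

Degrees of freedom: 27 + 77 + 22 = 126.
Σ(nₕ−1)sₕ² = 27·201.64 + 77·54.76 + 22·21.16 = 10126.32.
s²ₚ = 10126.32 / 126 = 80.36762... → 80.368.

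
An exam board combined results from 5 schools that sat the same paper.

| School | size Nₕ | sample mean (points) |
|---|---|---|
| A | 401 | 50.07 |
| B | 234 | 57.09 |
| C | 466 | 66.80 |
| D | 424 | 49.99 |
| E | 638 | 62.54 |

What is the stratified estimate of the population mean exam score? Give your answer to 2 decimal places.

x̄_st = (Σ Nₕx̄ₕ) / (Σ Nₕ) = (401·50.07 + 234·57.09 + 466·66.80 + 424·49.99 + 638·62.54) / 2163
= 125662.21 / 2163 = 58.0963... → 58.10.

58.10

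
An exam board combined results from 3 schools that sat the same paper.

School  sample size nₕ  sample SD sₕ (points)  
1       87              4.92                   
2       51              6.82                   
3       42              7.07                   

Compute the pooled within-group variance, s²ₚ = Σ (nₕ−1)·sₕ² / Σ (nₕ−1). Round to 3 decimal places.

36.479

1: (87−1)·4.92² = 86·24.2064 = 2081.7504
2: (51−1)·6.82² = 50·46.5124 = 2325.62
3: (42−1)·7.07² = 41·49.9849 = 2049.3809
Numerator = 6456.7513; denominator = Σ(nₕ−1) = 177.
s²ₚ = 6456.7513/177 = 36.47882... → 36.479.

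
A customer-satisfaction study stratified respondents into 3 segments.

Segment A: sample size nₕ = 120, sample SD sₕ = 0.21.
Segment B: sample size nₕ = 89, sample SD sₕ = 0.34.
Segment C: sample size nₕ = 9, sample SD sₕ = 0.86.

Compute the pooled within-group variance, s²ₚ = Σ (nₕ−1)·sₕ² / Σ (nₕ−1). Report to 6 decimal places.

Degrees of freedom: 119 + 88 + 8 = 215.
Σ(nₕ−1)sₕ² = 119·0.0441 + 88·0.1156 + 8·0.7396 = 21.3375.
s²ₚ = 21.3375 / 215 = 0.09924419... → 0.099244.

0.099244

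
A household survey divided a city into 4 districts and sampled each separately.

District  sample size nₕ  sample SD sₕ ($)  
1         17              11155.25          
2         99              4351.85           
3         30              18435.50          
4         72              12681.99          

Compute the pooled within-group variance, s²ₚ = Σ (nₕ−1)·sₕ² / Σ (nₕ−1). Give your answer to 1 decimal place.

117393982.4

Degrees of freedom: 16 + 98 + 29 + 71 = 214.
Σ(nₕ−1)sₕ² = 16·124439602.5625 + 98·18938598.4225 + 29·339867660.25 + 71·160832870.3601 = 25122312229.2221.
s²ₚ = 25122312229.2221 / 214 = 117393982.380... → 117393982.4.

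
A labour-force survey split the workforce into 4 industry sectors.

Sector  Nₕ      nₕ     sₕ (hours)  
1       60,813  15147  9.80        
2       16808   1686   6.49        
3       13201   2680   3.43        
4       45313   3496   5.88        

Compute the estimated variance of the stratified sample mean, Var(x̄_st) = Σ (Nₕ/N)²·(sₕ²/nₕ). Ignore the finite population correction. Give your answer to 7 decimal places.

0.0027831

N = 136135; Wₕ = Nₕ/N.
sector 1: (60813/136135)²·9.80²/15147 = 0.0012652571
sector 2: (16808/136135)²·6.49²/1686 = 0.0003808240
sector 3: (13201/136135)²·3.43²/2680 = 0.0000412788
sector 4: (45313/136135)²·5.88²/3496 = 0.0010956940
Sum = 0.0027830539 → 0.0027831.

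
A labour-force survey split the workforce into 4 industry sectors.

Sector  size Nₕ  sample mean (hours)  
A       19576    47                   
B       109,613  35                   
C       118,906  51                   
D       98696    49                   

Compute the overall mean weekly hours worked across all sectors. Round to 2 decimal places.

N = 19576 + 109613 + 118906 + 98696 = 346791.
The stratified mean weights each stratum mean by its population share Nₕ/N.
Σ Nₕx̄ₕ = 19576·47 + 109613·35 + 118906·51 + 98696·49 = 920072 + 3836455 + 6064206 + 4836104 = 15656837.
Divide by N: 15656837 / 346791 = 45.1478... → 45.15.

45.15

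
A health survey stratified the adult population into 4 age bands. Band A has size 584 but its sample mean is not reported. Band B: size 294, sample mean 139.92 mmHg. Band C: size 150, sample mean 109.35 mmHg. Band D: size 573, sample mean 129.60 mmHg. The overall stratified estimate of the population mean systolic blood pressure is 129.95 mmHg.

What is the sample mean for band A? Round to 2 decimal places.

Σ Nₕx̄ₕ = N·μ, so 584·x̄_A = 1601·129.95 − (294·139.92 + 150·109.35 + 573·129.60).
= 208049.95 − 131799.78 = 76250.17.
x̄_A = 76250.17 / 584 = 130.5654... → 130.57.

130.57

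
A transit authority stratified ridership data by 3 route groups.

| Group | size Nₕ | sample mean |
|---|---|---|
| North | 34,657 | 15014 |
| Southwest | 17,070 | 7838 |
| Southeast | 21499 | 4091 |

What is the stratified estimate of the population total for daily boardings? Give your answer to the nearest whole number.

742087267

North: 34657·15014 = 520340198
Southwest: 17070·7838 = 133794660
Southeast: 21499·4091 = 87952409
τ̂ = Σ Nₕx̄ₕ = 742087267.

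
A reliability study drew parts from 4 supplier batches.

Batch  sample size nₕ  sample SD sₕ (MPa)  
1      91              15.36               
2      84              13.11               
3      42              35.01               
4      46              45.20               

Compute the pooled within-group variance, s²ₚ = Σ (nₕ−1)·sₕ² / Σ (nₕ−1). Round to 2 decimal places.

1: (91−1)·15.36² = 90·235.9296 = 21233.664
2: (84−1)·13.11² = 83·171.8721 = 14265.3843
3: (42−1)·35.01² = 41·1225.7001 = 50253.7041
4: (46−1)·45.20² = 45·2043.04 = 91936.8
Numerator = 177689.5524; denominator = Σ(nₕ−1) = 259.
s²ₚ = 177689.5524/259 = 686.0600... → 686.06.

686.06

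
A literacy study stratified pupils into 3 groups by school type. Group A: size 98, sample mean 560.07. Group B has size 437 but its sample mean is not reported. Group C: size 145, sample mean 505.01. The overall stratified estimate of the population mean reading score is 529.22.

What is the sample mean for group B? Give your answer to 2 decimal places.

N = 98 + 437 + 145 = 680.
Overall total = μ·N = 529.22·680 = 359869.6.
Subtract the known strata: 98·560.07 + 145·505.01 = 128113.31.
Remaining total for group B: 359869.6 − 128113.31 = 231756.29.
Divide by its size: 231756.29 / 437 = 530.3348... → 530.33.

530.33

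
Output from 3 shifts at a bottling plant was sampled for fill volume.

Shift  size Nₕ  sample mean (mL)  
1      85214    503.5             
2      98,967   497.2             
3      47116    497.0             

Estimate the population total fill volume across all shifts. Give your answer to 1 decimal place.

115528293.4

1: 85214·503.5 = 42905249
2: 98967·497.2 = 49206392.4
3: 47116·497.0 = 23416652
τ̂ = Σ Nₕx̄ₕ = 115528293.4.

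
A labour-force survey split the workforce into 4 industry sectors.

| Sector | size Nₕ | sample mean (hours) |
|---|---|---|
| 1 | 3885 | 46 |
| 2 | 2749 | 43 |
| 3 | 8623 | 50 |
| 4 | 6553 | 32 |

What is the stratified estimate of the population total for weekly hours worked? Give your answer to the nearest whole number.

Estimate total by summing Nₕ·x̄ₕ over strata.
3885·46 + 2749·43 + 8623·50 + 6553·32 = 178710 + 118207 + 431150 + 209696 = 937763.

937763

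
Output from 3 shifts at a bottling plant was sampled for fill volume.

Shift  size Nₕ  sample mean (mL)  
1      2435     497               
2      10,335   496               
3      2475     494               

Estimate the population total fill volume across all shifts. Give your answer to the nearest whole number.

7559005

1: 2435·497 = 1210195
2: 10335·496 = 5126160
3: 2475·494 = 1222650
τ̂ = Σ Nₕx̄ₕ = 7559005.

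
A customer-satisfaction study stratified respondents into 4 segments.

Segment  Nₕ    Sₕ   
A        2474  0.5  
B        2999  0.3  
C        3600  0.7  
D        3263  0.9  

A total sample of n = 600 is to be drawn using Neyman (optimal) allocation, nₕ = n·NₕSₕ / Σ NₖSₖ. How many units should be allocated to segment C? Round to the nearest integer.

199

A: NₕSₕ = 2474·0.5 = 1237
B: NₕSₕ = 2999·0.3 = 899.7
C: NₕSₕ = 3600·0.7 = 2520
D: NₕSₕ = 3263·0.9 = 2936.7
Σ NₕSₕ = 7593.4.
n_C = 600·2520/7593.4 = 199.120... → 199.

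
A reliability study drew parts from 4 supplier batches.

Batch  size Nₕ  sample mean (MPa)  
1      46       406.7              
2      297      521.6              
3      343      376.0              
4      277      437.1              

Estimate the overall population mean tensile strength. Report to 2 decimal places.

x̄_st = (Σ Nₕx̄ₕ) / (Σ Nₕ) = (46·406.7 + 297·521.6 + 343·376.0 + 277·437.1) / 963
= 423668.1 / 963 = 439.9461... → 439.95.

439.95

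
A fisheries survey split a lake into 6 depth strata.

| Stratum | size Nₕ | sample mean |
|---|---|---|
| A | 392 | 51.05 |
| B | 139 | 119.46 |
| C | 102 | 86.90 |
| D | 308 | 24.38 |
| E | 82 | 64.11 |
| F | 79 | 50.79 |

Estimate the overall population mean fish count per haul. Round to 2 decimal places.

N = 392 + 139 + 102 + 308 + 82 + 79 = 1102.
The stratified mean weights each stratum mean by its population share Nₕ/N.
Σ Nₕx̄ₕ = 392·51.05 + 139·119.46 + 102·86.90 + 308·24.38 + 82·64.11 + 79·50.79 = 20011.6 + 16604.94 + 8863.8 + 7509.04 + 5257.02 + 4012.41 = 62258.81.
Divide by N: 62258.81 / 1102 = 56.4962... → 56.50.

56.50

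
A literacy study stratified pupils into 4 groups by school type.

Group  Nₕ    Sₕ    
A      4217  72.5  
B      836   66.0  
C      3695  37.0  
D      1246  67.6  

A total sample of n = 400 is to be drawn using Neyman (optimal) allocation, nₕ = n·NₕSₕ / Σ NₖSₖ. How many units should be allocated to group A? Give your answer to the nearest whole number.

210

Σ NₕSₕ = 4217·72.5 + 836·66.0 + 3695·37.0 + 1246·67.6 = 581853.1.
Share for A: 305732.5/581853.1 = 0.52545.
n_A = 400 × 0.52545 = 210.178... → 210.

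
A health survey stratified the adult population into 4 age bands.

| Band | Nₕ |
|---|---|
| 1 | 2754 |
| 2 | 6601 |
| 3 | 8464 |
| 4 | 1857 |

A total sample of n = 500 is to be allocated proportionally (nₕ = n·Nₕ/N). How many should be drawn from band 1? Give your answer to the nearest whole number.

N = 2754 + 6601 + 8464 + 1857 = 19676.
n_1 = 500·2754/19676 = 69.984... → 70.

70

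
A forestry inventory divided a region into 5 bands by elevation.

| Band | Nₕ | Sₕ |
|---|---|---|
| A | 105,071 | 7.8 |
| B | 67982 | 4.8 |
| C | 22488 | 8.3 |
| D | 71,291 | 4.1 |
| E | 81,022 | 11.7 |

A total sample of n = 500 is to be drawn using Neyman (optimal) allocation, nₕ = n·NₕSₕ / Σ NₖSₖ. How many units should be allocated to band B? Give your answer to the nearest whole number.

A: NₕSₕ = 105071·7.8 = 819553.8
B: NₕSₕ = 67982·4.8 = 326313.6
C: NₕSₕ = 22488·8.3 = 186650.4
D: NₕSₕ = 71291·4.1 = 292293.1
E: NₕSₕ = 81022·11.7 = 947957.4
Σ NₕSₕ = 2572768.3.
n_B = 500·326313.6/2572768.3 = 63.417... → 63.

63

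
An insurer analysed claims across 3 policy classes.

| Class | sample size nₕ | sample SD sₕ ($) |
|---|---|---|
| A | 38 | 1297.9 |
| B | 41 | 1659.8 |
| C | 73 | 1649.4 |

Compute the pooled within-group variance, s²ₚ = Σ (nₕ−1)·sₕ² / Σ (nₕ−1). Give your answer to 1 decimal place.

2472503.7

Degrees of freedom: 37 + 40 + 72 = 149.
Σ(nₕ−1)sₕ² = 37·1684544.41 + 40·2754936.04 + 72·2720520.36 = 368403050.69.
s²ₚ = 368403050.69 / 149 = 2472503.696... → 2472503.7.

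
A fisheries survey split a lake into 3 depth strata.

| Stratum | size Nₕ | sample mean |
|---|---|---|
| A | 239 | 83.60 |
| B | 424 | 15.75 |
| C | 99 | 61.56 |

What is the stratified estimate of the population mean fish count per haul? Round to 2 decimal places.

N = 239 + 424 + 99 = 762.
Weight each subgroup mean by Nₕ/N and sum.
Σ Nₕx̄ₕ = 239·83.60 + 424·15.75 + 99·61.56 = 19980.4 + 6678 + 6094.44 = 32752.84.
Divide by N: 32752.84 / 762 = 42.9827... → 42.98.

42.98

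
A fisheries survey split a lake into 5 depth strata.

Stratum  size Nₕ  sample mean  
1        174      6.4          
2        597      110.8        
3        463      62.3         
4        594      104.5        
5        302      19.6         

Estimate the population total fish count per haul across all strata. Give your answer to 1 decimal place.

Estimate total by summing Nₕ·x̄ₕ over strata.
174·6.4 + 597·110.8 + 463·62.3 + 594·104.5 + 302·19.6 = 1113.6 + 66147.6 + 28844.9 + 62073 + 5919.2 = 164098.3.

164098.3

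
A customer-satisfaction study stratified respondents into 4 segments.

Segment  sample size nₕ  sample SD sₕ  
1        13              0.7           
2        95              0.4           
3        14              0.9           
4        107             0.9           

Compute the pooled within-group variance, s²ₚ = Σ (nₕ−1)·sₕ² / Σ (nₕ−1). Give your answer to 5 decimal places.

1: (13−1)·0.7² = 12·0.49 = 5.88
2: (95−1)·0.4² = 94·0.16 = 15.04
3: (14−1)·0.9² = 13·0.81 = 10.53
4: (107−1)·0.9² = 106·0.81 = 85.86
Numerator = 117.31; denominator = Σ(nₕ−1) = 225.
s²ₚ = 117.31/225 = 0.5213778... → 0.52138.

0.52138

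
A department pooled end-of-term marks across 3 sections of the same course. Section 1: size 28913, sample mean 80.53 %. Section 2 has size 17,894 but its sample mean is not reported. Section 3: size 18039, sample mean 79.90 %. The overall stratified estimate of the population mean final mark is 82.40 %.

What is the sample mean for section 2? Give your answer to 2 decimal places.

87.94

Σ Nₕx̄ₕ = N·μ, so 17894·x̄_2 = 64846·82.40 − (28913·80.53 + 18039·79.90).
= 5343310.4 − 3769679.99 = 1573630.41.
x̄_2 = 1573630.41 / 17894 = 87.9418... → 87.94.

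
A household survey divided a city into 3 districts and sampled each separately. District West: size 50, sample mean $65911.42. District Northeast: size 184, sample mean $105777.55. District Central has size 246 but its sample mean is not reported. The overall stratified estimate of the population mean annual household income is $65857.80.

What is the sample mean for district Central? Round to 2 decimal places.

35988.23

N = 50 + 184 + 246 = 480.
Overall total = μ·N = 65857.80·480 = 31611744.
Subtract the known strata: 50·65911.42 + 184·105777.55 = 22758640.2.
Remaining total for district Central: 31611744 − 22758640.2 = 8853103.8.
Divide by its size: 8853103.8 / 246 = 35988.2268... → 35988.23.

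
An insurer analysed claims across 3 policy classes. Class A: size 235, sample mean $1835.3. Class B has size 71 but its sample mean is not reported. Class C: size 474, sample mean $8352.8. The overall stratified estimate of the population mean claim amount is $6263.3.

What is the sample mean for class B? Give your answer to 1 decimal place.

Σ Nₕx̄ₕ = N·μ, so 71·x̄_B = 780·6263.3 − (235·1835.3 + 474·8352.8).
= 4885374 − 4390522.7 = 494851.3.
x̄_B = 494851.3 / 71 = 6969.737... → 6969.7.

6969.7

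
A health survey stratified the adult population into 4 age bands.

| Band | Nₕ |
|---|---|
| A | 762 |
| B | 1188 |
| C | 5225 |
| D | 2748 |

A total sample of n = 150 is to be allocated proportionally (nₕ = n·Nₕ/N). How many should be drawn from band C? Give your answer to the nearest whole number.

Share of band C = 5225/9923 = 0.52655.
Allocate 150 × 0.52655 = 78.983... → 79.

79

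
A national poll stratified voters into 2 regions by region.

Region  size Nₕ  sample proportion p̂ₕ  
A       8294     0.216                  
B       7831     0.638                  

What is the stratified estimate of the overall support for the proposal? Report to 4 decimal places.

0.4209

Wₕ = Nₕ/N with N = 16125: 0.5144, 0.4856.
p̂_st = 0.5144·0.216 + 0.4856·0.638 ≈ 0.420942... → 0.4209.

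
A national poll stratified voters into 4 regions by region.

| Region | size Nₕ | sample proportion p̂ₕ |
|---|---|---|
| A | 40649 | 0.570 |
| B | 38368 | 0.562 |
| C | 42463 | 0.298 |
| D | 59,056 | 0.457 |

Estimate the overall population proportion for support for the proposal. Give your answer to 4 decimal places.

0.4674

Wₕ = Nₕ/N with N = 180536: 0.2252, 0.2125, 0.2352, 0.3271.
p̂_st = 0.2252·0.570 + 0.2125·0.562 + 0.2352·0.298 + 0.3271·0.457 ≈ 0.467360... → 0.4674.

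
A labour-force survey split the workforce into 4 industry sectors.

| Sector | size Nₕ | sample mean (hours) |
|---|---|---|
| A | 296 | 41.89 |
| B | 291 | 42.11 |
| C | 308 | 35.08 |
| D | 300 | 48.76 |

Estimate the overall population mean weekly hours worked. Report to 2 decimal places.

41.91

N = 1195; weights Wₕ = Nₕ/N = (0.2477, 0.2435, 0.2577, 0.2510).
x̄_st = Σ Wₕ·x̄ₕ = 0.2477·41.89 + 0.2435·42.11 + 0.2577·35.08 + 0.2510·48.76 ≈ 41.9130...
→ 41.91.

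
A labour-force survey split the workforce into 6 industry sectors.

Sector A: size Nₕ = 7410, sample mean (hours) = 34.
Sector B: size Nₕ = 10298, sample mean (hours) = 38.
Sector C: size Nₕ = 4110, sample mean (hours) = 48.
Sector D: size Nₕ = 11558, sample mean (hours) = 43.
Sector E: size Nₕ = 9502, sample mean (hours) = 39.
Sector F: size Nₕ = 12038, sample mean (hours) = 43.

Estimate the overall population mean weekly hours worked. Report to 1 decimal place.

x̄_st = (Σ Nₕx̄ₕ) / (Σ Nₕ) = (7410·34 + 10298·38 + 4110·48 + 11558·43 + 9502·39 + 12038·43) / 54916
= 2225750 / 54916 = 40.530... → 40.5.

40.5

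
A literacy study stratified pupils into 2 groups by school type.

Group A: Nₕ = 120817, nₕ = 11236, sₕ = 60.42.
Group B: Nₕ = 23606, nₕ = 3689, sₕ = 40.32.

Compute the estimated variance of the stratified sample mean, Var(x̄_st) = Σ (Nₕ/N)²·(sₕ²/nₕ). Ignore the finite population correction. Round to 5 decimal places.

N = 144423; Wₕ = Nₕ/N.
group A: (120817/144423)²·60.42²/11236 = 0.22736996
group B: (23606/144423)²·40.32²/3689 = 0.01177347
Sum = 0.23914343 → 0.23914.

0.23914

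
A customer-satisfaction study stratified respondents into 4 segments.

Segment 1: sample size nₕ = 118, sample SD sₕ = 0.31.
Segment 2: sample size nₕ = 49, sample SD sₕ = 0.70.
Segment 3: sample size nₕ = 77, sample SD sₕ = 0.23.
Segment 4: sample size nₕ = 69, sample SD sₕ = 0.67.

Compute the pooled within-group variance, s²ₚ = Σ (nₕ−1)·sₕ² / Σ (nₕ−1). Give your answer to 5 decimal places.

Degrees of freedom: 117 + 48 + 76 + 68 = 309.
Σ(nₕ−1)sₕ² = 117·0.0961 + 48·0.49 + 76·0.0529 + 68·0.4489 = 69.3093.
s²ₚ = 69.3093 / 309 = 0.2243019... → 0.22430.

0.22430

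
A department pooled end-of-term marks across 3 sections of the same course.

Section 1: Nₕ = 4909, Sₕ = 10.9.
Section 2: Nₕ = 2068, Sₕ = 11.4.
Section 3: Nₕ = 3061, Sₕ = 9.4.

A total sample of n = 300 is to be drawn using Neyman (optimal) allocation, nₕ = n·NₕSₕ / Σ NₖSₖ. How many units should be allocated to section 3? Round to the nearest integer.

82

1: NₕSₕ = 4909·10.9 = 53508.1
2: NₕSₕ = 2068·11.4 = 23575.2
3: NₕSₕ = 3061·9.4 = 28773.4
Σ NₕSₕ = 105856.7.
n_3 = 300·28773.4/105856.7 = 81.544... → 82.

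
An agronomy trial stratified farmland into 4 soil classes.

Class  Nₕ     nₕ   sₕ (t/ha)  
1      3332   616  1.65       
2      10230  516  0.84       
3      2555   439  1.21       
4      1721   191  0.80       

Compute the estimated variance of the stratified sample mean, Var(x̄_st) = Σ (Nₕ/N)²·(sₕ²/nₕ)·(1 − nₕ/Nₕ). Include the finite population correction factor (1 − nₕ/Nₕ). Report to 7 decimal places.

N = 17838; Wₕ = Nₕ/N.
class 1: (3332/17838)²·1.65²/616·(1 − 616/3332) = 0.0001256984
class 2: (10230/17838)²·0.84²/516·(1 − 516/10230) = 0.0004270614
class 3: (2555/17838)²·1.21²/439·(1 − 439/2555) = 0.0000566657
class 4: (1721/17838)²·0.80²/191·(1 − 191/1721) = 0.0000277285
Sum = 0.0006371540 → 0.0006372.

0.0006372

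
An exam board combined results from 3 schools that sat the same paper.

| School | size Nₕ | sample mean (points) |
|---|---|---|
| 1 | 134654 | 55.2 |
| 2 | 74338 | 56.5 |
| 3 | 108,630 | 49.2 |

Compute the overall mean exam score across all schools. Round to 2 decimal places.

x̄_st = (Σ Nₕx̄ₕ) / (Σ Nₕ) = (134654·55.2 + 74338·56.5 + 108630·49.2) / 317622
= 16977593.8 / 317622 = 53.4522... → 53.45.

53.45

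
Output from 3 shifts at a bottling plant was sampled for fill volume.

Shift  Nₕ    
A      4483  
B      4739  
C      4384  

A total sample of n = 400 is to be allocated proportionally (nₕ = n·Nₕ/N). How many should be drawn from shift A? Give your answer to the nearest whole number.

N = 4483 + 4739 + 4384 = 13606.
n_A = 400·4483/13606 = 131.795... → 132.

132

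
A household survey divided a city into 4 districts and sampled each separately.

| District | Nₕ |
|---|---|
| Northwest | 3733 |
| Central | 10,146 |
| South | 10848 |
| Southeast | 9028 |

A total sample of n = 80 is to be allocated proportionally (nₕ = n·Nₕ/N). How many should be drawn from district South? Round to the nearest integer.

26

N = 3733 + 10146 + 10848 + 9028 = 33755.
n_South = 80·10848/33755 = 25.710... → 26.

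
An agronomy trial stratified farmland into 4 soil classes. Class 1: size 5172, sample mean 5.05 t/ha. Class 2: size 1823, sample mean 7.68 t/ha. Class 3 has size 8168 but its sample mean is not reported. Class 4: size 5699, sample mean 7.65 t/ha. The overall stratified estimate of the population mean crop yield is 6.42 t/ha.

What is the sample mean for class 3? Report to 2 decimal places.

6.15

N = 5172 + 1823 + 8168 + 5699 = 20862.
Overall total = μ·N = 6.42·20862 = 133934.04.
Subtract the known strata: 5172·5.05 + 1823·7.68 + 5699·7.65 = 83716.59.
Remaining total for class 3: 133934.04 − 83716.59 = 50217.45.
Divide by its size: 50217.45 / 8168 = 6.1481... → 6.15.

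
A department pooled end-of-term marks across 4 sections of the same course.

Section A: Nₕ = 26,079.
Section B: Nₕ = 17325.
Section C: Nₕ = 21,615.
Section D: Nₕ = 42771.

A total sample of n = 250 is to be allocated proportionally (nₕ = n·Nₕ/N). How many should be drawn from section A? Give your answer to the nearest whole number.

Share of section A = 26079/107790 = 0.24194.
Allocate 250 × 0.24194 = 60.486... → 60.

60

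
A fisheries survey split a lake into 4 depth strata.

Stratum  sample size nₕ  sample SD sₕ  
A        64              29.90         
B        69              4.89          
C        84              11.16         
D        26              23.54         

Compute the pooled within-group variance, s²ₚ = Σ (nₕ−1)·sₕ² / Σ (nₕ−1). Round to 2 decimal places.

Degrees of freedom: 63 + 68 + 83 + 25 = 239.
Σ(nₕ−1)sₕ² = 63·894.01 + 68·23.9121 + 83·124.5456 + 25·554.1316 = 82139.2276.
s²ₚ = 82139.2276 / 239 = 343.6788... → 343.68.

343.68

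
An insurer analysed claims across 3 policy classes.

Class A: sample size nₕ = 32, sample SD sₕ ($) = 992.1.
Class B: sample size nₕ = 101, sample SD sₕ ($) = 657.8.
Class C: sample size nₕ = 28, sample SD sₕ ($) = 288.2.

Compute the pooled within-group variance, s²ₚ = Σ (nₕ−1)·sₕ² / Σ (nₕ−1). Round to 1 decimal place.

481169.7

A: (32−1)·992.1² = 31·984262.41 = 30512134.71
B: (101−1)·657.8² = 100·432700.84 = 43270084
C: (28−1)·288.2² = 27·83059.24 = 2242599.48
Numerator = 76024818.19; denominator = Σ(nₕ−1) = 158.
s²ₚ = 76024818.19/158 = 481169.735... → 481169.7.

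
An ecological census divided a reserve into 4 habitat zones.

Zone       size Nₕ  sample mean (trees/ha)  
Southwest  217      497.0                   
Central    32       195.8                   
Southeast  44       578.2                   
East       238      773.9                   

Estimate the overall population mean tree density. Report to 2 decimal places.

N = 531; weights Wₕ = Nₕ/N = (0.4087, 0.0603, 0.0829, 0.4482).
x̄_st = Σ Wₕ·x̄ₕ = 0.4087·497.0 + 0.0603·195.8 + 0.0829·578.2 + 0.4482·773.9 ≈ 609.6866...
→ 609.69.

609.69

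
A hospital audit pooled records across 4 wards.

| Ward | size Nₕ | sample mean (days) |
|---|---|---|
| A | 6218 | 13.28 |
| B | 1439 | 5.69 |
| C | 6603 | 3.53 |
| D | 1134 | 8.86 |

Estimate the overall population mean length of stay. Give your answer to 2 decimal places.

8.06

x̄_st = (Σ Nₕx̄ₕ) / (Σ Nₕ) = (6218·13.28 + 1439·5.69 + 6603·3.53 + 1134·8.86) / 15394
= 124118.78 / 15394 = 8.0628... → 8.06.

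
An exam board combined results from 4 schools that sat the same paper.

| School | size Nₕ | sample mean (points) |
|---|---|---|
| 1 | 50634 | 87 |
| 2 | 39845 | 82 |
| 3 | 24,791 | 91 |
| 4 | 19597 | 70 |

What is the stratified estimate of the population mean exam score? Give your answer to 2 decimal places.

x̄_st = (Σ Nₕx̄ₕ) / (Σ Nₕ) = (50634·87 + 39845·82 + 24791·91 + 19597·70) / 134867
= 11300219 / 134867 = 83.7879... → 83.79.

83.79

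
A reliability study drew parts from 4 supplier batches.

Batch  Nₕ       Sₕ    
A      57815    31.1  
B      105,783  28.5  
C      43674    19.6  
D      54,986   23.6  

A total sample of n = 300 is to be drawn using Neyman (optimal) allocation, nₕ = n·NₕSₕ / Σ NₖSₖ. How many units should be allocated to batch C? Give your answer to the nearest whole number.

A: NₕSₕ = 57815·31.1 = 1798046.5
B: NₕSₕ = 105783·28.5 = 3014815.5
C: NₕSₕ = 43674·19.6 = 856010.4
D: NₕSₕ = 54986·23.6 = 1297669.6
Σ NₕSₕ = 6966542.
n_C = 300·856010.4/6966542 = 36.862... → 37.

37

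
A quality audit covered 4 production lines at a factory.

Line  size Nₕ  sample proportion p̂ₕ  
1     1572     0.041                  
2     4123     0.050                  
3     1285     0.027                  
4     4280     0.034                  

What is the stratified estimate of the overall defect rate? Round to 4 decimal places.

0.0400

N = 1572 + 4123 + 1285 + 4280 = 11260.
Overall proportion = Σ (Nₕ/N)·p̂ₕ.
Σ Nₕp̂ₕ = 64.452 + 206.15 + 34.695 + 145.52 = 450.817.
450.817 / 11260 = 0.040037... → 0.0400.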